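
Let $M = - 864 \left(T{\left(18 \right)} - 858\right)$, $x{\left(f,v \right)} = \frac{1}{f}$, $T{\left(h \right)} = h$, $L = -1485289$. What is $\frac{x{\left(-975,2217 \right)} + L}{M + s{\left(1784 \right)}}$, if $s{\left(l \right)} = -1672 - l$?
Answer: $- \frac{16456327}{8002800} \approx -2.0563$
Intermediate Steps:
$M = 725760$ ($M = - 864 \left(18 - 858\right) = - 864 \left(-840\right) = \left(-1\right) \left(-725760\right) = 725760$)
$\frac{x{\left(-975,2217 \right)} + L}{M + s{\left(1784 \right)}} = \frac{\frac{1}{-975} - 1485289}{725760 - 3456} = \frac{- \frac{1}{975} - 1485289}{725760 - 3456} = - \frac{1448156776}{975 \left(725760 - 3456\right)} = - \frac{1448156776}{975 \cdot 722304} = \left(- \frac{1448156776}{975}\right) \frac{1}{722304} = - \frac{16456327}{8002800}$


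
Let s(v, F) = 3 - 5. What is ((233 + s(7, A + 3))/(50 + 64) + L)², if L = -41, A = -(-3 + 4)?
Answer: 2193361/1444 ≈ 1518.9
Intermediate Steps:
A = -1 (A = -1*1 = -1)
s(v, F) = -2
((233 + s(7, A + 3))/(50 + 64) + L)² = ((233 - 2)/(50 + 64) - 41)² = (231/114 - 41)² = (231*(1/114) - 41)² = (77/38 - 41)² = (-1481/38)² = 2193361/1444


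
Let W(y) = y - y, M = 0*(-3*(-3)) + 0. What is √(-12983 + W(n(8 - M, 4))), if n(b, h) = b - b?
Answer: I*√12983 ≈ 113.94*I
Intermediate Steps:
M = 0 (M = 0*9 + 0 = 0 + 0 = 0)
n(b, h) = 0
W(y) = 0
√(-12983 + W(n(8 - M, 4))) = √(-12983 + 0) = √(-12983) = I*√12983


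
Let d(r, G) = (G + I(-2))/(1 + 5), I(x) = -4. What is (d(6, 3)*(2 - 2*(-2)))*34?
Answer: -34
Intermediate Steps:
d(r, G) = -⅔ + G/6 (d(r, G) = (G - 4)/(1 + 5) = (-4 + G)/6 = (-4 + G)*(⅙) = -⅔ + G/6)
(d(6, 3)*(2 - 2*(-2)))*34 = ((-⅔ + (⅙)*3)*(2 - 2*(-2)))*34 = ((-⅔ + ½)*(2 + 4))*34 = -⅙*6*34 = -1*34 = -34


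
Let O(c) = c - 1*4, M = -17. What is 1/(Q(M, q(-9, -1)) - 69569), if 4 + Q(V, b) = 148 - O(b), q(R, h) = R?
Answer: -1/69412 ≈ -1.4407e-5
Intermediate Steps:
O(c) = -4 + c (O(c) = c - 4 = -4 + c)
Q(V, b) = 148 - b (Q(V, b) = -4 + (148 - (-4 + b)) = -4 + (148 + (4 - b)) = -4 + (152 - b) = 148 - b)
1/(Q(M, q(-9, -1)) - 69569) = 1/((148 - 1*(-9)) - 69569) = 1/((148 + 9) - 69569) = 1/(157 - 69569) = 1/(-69412) = -1/69412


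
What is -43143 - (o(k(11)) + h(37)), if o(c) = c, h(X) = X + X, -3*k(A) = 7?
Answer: -129644/3 ≈ -43215.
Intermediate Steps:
k(A) = -7/3 (k(A) = -1/3*7 = -7/3)
h(X) = 2*X
-43143 - (o(k(11)) + h(37)) = -43143 - (-7/3 + 2*37) = -43143 - (-7/3 + 74) = -43143 - 1*215/3 = -43143 - 215/3 = -129644/3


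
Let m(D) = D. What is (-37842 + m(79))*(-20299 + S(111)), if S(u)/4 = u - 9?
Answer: 751143833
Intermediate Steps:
S(u) = -36 + 4*u (S(u) = 4*(u - 9) = 4*(-9 + u) = -36 + 4*u)
(-37842 + m(79))*(-20299 + S(111)) = (-37842 + 79)*(-20299 + (-36 + 4*111)) = -37763*(-20299 + (-36 + 444)) = -37763*(-20299 + 408) = -37763*(-19891) = 751143833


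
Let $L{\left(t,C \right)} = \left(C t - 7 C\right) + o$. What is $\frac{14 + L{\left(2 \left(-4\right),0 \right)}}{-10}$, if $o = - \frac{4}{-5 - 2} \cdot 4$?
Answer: $- \frac{57}{35} \approx -1.6286$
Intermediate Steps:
$o = \frac{16}{7}$ ($o = - \frac{4}{-7} \cdot 4 = \left(-4\right) \left(- \frac{1}{7}\right) 4 = \frac{4}{7} \cdot 4 = \frac{16}{7} \approx 2.2857$)
$L{\left(t,C \right)} = \frac{16}{7} - 7 C + C t$ ($L{\left(t,C \right)} = \left(C t - 7 C\right) + \frac{16}{7} = \left(- 7 C + C t\right) + \frac{16}{7} = \frac{16}{7} - 7 C + C t$)
$\frac{14 + L{\left(2 \left(-4\right),0 \right)}}{-10} = \frac{14 + \left(\frac{16}{7} - 0 + 0 \cdot 2 \left(-4\right)\right)}{-10} = - \frac{14 + \left(\frac{16}{7} + 0 + 0 \left(-8\right)\right)}{10} = - \frac{14 + \left(\frac{16}{7} + 0 + 0\right)}{10} = - \frac{14 + \frac{16}{7}}{10} = \left(- \frac{1}{10}\right) \frac{114}{7} = - \frac{57}{35}$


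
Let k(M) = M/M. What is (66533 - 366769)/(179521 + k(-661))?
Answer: -150118/89761 ≈ -1.6724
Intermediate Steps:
k(M) = 1
(66533 - 366769)/(179521 + k(-661)) = (66533 - 366769)/(179521 + 1) = -300236/179522 = -300236*1/179522 = -150118/89761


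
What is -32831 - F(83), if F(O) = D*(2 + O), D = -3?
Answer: -32576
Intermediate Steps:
F(O) = -6 - 3*O (F(O) = -3*(2 + O) = -6 - 3*O)
-32831 - F(83) = -32831 - (-6 - 3*83) = -32831 - (-6 - 249) = -32831 - 1*(-255) = -32831 + 255 = -32576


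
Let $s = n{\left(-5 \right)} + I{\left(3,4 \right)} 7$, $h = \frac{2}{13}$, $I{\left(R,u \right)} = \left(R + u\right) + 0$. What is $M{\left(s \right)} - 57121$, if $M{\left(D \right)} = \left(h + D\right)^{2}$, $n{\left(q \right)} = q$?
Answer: $- \frac{9323973}{169} \approx -55171.0$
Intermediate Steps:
$I{\left(R,u \right)} = R + u$
$h = \frac{2}{13}$ ($h = 2 \cdot \frac{1}{13} = \frac{2}{13} \approx 0.15385$)
$s = 44$ ($s = -5 + \left(3 + 4\right) 7 = -5 + 7 \cdot 7 = -5 + 49 = 44$)
$M{\left(D \right)} = \left(\frac{2}{13} + D\right)^{2}$
$M{\left(s \right)} - 57121 = \frac{\left(2 + 13 \cdot 44\right)^{2}}{169} - 57121 = \frac{\left(2 + 572\right)^{2}}{169} - 57121 = \frac{574^{2}}{169} - 57121 = \frac{1}{169} \cdot 329476 - 57121 = \frac{329476}{169} - 57121 = - \frac{9323973}{169}$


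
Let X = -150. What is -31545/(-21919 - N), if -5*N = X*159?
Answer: 31545/26689 ≈ 1.1819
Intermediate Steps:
N = 4770 (N = -(-30)*159 = -1/5*(-23850) = 4770)
-31545/(-21919 - N) = -31545/(-21919 - 1*4770) = -31545/(-21919 - 4770) = -31545/(-26689) = -31545*(-1/26689) = 31545/26689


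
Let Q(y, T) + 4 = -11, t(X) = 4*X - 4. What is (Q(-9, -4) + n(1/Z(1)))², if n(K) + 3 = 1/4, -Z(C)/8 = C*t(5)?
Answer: 5041/16 ≈ 315.06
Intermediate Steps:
t(X) = -4 + 4*X
Q(y, T) = -15 (Q(y, T) = -4 - 11 = -15)
Z(C) = -128*C (Z(C) = -8*C*(-4 + 4*5) = -8*C*(-4 + 20) = -8*C*16 = -128*C)
n(K) = -11/4 (n(K) = -3 + 1/4 = -3 + ¼ = -11/4)
(Q(-9, -4) + n(1/Z(1)))² = (-15 - 11/4)² = (-71/4)² = 5041/16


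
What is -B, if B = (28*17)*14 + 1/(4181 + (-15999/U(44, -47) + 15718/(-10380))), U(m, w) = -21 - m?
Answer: -397969915166/59719373 ≈ -6664.0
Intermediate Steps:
B = 397969915166/59719373 (B = (28*17)*14 + 1/(4181 + (-15999/(-21 - 1*44) + 15718/(-10380))) = 476*14 + 1/(4181 + (-15999/(-21 - 44) + 15718*(-1/10380))) = 6664 + 1/(4181 + (-15999/(-65) - 7859/5190)) = 6664 + 1/(4181 + (-15999*(-1/65) - 7859/5190)) = 6664 + 1/(4181 + (15999/65 - 7859/5190)) = 6664 + 1/(4181 + 3300959/13494) = 6664 + 1/(59719373/13494) = 6664 + 13494/59719373 = 397969915166/59719373 ≈ 6664.0)
-B = -1*397969915166/59719373 = -397969915166/59719373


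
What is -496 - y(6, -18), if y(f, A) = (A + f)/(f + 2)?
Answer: -989/2 ≈ -494.50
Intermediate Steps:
y(f, A) = (A + f)/(2 + f)
-496 - y(6, -18) = -496 - (-18 + 6)/(2 + 6) = -496 - (-12)/8 = -496 - 1*(-3/2) = -496 + 3/2 = -989/2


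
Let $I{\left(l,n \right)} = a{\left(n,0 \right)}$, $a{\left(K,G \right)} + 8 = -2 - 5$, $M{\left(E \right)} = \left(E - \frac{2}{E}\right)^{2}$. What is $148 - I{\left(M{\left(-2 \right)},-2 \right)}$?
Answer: $163$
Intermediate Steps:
$a{\left(K,G \right)} = -15$ ($a{\left(K,G \right)} = -8 - 7 = -15$)
$I{\left(l,n \right)} = -15$
$148 - I{\left(M{\left(-2 \right)},-2 \right)} = 148 - -15 = 148 + 15 = 163$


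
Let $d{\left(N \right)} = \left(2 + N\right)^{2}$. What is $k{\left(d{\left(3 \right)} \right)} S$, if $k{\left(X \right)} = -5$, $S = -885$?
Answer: $4425$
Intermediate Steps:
$k{\left(d{\left(3 \right)} \right)} S = \left(-5\right) \left(-885\right) = 4425$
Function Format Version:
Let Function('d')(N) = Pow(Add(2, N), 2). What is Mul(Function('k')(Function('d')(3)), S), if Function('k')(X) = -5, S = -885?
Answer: 4425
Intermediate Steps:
Mul(Function('k')(Function('d')(3)), S) = Mul(-5, -885) = 4425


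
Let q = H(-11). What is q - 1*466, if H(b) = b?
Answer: -477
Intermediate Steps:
q = -11
q - 1*466 = -11 - 1*466 = -11 - 466 = -477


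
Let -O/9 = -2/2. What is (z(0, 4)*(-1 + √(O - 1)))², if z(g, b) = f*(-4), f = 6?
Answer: 5184 - 2304*√2 ≈ 1925.7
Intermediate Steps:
O = 9 (O = -(-18)/2 = -9*(-1) = 9)
z(g, b) = -24 (z(g, b) = 6*(-4) = -24)
(z(0, 4)*(-1 + √(O - 1)))² = (-24*(-1 + √(9 - 1)))² = (-24*(-1 + √8))² = (-24*(-1 + 2*√2))² = (24 - 48*√2)²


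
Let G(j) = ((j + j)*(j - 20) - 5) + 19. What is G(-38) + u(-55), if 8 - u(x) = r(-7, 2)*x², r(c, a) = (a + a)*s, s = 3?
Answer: -31870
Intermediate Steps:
r(c, a) = 6*a (r(c, a) = (a + a)*3 = (2*a)*3 = 6*a)
u(x) = 8 - 12*x² (u(x) = 8 - 6*2*x² = 8 - 12*x²)
G(j) = 14 + 2*j*(-20 + j) (G(j) = ((2*j)*(-20 + j) - 5) + 19 = (2*j*(-20 + j) - 5) + 19 = (-5 + 2*j*(-20 + j)) + 19 = 14 + 2*j*(-20 + j))
G(-38) + u(-55) = (14 - 40*(-38) + 2*(-38)²) + (8 - 12*(-55)²) = (14 + 1520 + 2*1444) + (8 - 12*3025) = (14 + 1520 + 2888) + (8 - 36300) = 4422 - 36292 = -31870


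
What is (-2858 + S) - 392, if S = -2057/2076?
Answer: -6749057/2076 ≈ -3251.0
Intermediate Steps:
S = -2057/2076 (S = -2057*1/2076 = -2057/2076 ≈ -0.99085)
(-2858 + S) - 392 = (-2858 - 2057/2076) - 392 = -5935265/2076 - 392 = -6749057/2076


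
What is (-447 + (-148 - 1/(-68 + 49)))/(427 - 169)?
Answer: -1884/817 ≈ -2.3060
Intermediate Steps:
(-447 + (-148 - 1/(-68 + 49)))/(427 - 169) = (-447 + (-148 - 1/(-19)))/258 = (-447 + (-148 - 1*(-1/19)))*(1/258) = (-447 + (-148 + 1/19))*(1/258) = (-447 - 2811/19)*(1/258) = -11304/19*1/258 = -1884/817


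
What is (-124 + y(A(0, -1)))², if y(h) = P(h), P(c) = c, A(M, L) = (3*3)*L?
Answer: 17689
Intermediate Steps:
A(M, L) = 9*L
y(h) = h
(-124 + y(A(0, -1)))² = (-124 + 9*(-1))² = (-124 - 9)² = (-133)² = 17689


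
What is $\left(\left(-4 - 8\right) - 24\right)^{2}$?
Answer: $1296$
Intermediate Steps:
$\left(\left(-4 - 8\right) - 24\right)^{2} = \left(-12 - 24\right)^{2} = \left(-36\right)^{2} = 1296$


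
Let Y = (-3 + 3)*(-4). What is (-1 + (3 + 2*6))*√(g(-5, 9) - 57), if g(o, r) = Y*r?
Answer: 14*I*√57 ≈ 105.7*I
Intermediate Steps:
Y = 0 (Y = 0*(-4) = 0)
g(o, r) = 0 (g(o, r) = 0*r = 0)
(-1 + (3 + 2*6))*√(g(-5, 9) - 57) = (-1 + (3 + 2*6))*√(0 - 57) = (-1 + (3 + 12))*√(-57) = (-1 + 15)*(I*√57) = 14*(I*√57) = 14*I*√57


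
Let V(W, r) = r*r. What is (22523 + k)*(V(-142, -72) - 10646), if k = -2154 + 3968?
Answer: -132928694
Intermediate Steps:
V(W, r) = r²
k = 1814
(22523 + k)*(V(-142, -72) - 10646) = (22523 + 1814)*((-72)² - 10646) = 24337*(5184 - 10646) = 24337*(-5462) = -132928694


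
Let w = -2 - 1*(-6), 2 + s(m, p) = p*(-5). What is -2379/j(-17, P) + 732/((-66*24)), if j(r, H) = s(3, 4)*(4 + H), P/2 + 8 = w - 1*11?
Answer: -305/66 ≈ -4.6212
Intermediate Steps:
s(m, p) = -2 - 5*p (s(m, p) = -2 + p*(-5) = -2 - 5*p)
w = 4 (w = -2 + 6 = 4)
P = -30 (P = -16 + 2*(4 - 1*11) = -16 + 2*(4 - 11) = -16 + 2*(-7) = -16 - 14 = -30)
j(r, H) = -88 - 22*H (j(r, H) = (-2 - 5*4)*(4 + H) = (-2 - 20)*(4 + H) = -22*(4 + H) = -88 - 22*H)
-2379/j(-17, P) + 732/((-66*24)) = -2379/(-88 - 22*(-30)) + 732/((-66*24)) = -2379/(-88 + 660) + 732/(-1584) = -2379/572 + 732*(-1/1584) = -2379*1/572 - 61/132 = -183/44 - 61/132 = -305/66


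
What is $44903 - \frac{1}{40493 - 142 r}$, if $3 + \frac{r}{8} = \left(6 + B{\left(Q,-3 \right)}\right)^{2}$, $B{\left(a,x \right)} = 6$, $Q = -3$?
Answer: $\frac{5374125750}{119683} \approx 44903.0$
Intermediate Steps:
$r = 1128$ ($r = -24 + 8 \left(6 + 6\right)^{2} = -24 + 8 \cdot 12^{2} = -24 + 8 \cdot 144 = -24 + 1152 = 1128$)
$44903 - \frac{1}{40493 - 142 r} = 44903 - \frac{1}{40493 - 160176} = 44903 - \frac{1}{-119683} = 44903 - - \frac{1}{119683} = 44903 + \frac{1}{119683} = \frac{5374125750}{119683}$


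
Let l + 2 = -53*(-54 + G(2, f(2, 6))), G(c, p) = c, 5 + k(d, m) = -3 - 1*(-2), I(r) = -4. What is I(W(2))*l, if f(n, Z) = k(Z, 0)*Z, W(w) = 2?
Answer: -11016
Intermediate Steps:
k(d, m) = -6 (k(d, m) = -5 + (-3 - 1*(-2)) = -5 + (-3 + 2) = -5 - 1 = -6)
f(n, Z) = -6*Z
l = 2754 (l = -2 - 53*(-54 + 2) = -2 - 53*(-52) = -2 + 2756 = 2754)
I(W(2))*l = -4*2754 = -11016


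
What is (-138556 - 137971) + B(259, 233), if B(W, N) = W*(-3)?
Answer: -277304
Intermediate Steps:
B(W, N) = -3*W
(-138556 - 137971) + B(259, 233) = (-138556 - 137971) - 3*259 = -276527 - 777 = -277304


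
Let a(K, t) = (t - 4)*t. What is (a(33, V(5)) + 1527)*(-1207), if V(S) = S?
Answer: -1849124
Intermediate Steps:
a(K, t) = t*(-4 + t) (a(K, t) = (-4 + t)*t = t*(-4 + t))
(a(33, V(5)) + 1527)*(-1207) = (5*(-4 + 5) + 1527)*(-1207) = (5*1 + 1527)*(-1207) = (5 + 1527)*(-1207) = 1532*(-1207) = -1849124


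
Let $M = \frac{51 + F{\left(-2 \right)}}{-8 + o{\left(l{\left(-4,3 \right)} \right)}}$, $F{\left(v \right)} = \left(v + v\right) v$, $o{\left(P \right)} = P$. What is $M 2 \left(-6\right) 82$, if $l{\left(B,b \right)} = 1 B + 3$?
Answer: $\frac{19352}{3} \approx 6450.7$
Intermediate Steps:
$l{\left(B,b \right)} = 3 + B$ ($l{\left(B,b \right)} = B + 3 = 3 + B$)
$F{\left(v \right)} = 2 v^{2}$ ($F{\left(v \right)} = 2 v v = 2 v^{2}$)
$M = - \frac{59}{9}$ ($M = \frac{51 + 2 \left(-2\right)^{2}}{-8 + \left(3 - 4\right)} = \frac{51 + 2 \cdot 4}{-8 - 1} = \frac{51 + 8}{-9} = 59 \left(- \frac{1}{9}\right) = - \frac{59}{9} \approx -6.5556$)
$M 2 \left(-6\right) 82 = - \frac{59 \cdot 2 \left(-6\right)}{9} \cdot 82 = \left(- \frac{59}{9}\right) \left(-12\right) 82 = \frac{236}{3} \cdot 82 = \frac{19352}{3}$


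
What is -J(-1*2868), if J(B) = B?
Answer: 2868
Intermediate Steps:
-J(-1*2868) = -(-1)*2868 = -1*(-2868) = 2868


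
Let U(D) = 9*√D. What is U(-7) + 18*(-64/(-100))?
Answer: 288/25 + 9*I*√7 ≈ 11.52 + 23.812*I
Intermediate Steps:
U(-7) + 18*(-64/(-100)) = 9*√(-7) + 18*(-64/(-100)) = 9*(I*√7) + 18*(-64*(-1/100)) = 9*I*√7 + 18*(16/25) = 9*I*√7 + 288/25 = 288/25 + 9*I*√7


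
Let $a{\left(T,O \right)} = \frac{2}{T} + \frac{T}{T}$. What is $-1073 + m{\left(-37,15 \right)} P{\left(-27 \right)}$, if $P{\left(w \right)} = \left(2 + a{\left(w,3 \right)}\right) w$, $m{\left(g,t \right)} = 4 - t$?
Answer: $-204$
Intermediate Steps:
$a{\left(T,O \right)} = 1 + \frac{2}{T}$ ($a{\left(T,O \right)} = \frac{2}{T} + 1 = 1 + \frac{2}{T}$)
$P{\left(w \right)} = w \left(2 + \frac{2 + w}{w}\right)$ ($P{\left(w \right)} = \left(2 + \frac{2 + w}{w}\right) w = w \left(2 + \frac{2 + w}{w}\right)$)
$-1073 + m{\left(-37,15 \right)} P{\left(-27 \right)} = -1073 + \left(4 - 15\right) \left(2 + 3 \left(-27\right)\right) = -1073 + \left(4 - 15\right) \left(2 - 81\right) = -1073 - -869 = -1073 + 869 = -204$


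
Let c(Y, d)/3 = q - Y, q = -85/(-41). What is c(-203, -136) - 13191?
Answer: -515607/41 ≈ -12576.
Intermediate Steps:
q = 85/41 (q = -85*(-1/41) = 85/41 ≈ 2.0732)
c(Y, d) = 255/41 - 3*Y (c(Y, d) = 3*(85/41 - Y) = 255/41 - 3*Y)
c(-203, -136) - 13191 = (255/41 - 3*(-203)) - 13191 = (255/41 + 609) - 13191 = 25224/41 - 13191 = -515607/41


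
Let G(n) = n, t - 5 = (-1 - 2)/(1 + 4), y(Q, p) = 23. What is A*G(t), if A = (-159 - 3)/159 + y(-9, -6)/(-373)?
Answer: -469942/98845 ≈ -4.7543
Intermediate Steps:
A = -21361/19769 (A = (-159 - 3)/159 + 23/(-373) = -162*1/159 + 23*(-1/373) = -54/53 - 23/373 = -21361/19769 ≈ -1.0805)
t = 22/5 (t = 5 + (-1 - 2)/(1 + 4) = 5 - 3/5 = 5 - 3*⅕ = 5 - ⅗ = 22/5 ≈ 4.4000)
A*G(t) = -21361/19769*22/5 = -469942/98845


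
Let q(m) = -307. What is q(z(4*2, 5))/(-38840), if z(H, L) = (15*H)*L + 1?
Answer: 307/38840 ≈ 0.0079042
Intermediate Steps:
z(H, L) = 1 + 15*H*L (z(H, L) = 15*H*L + 1 = 1 + 15*H*L)
q(z(4*2, 5))/(-38840) = -307/(-38840) = -307*(-1/38840) = 307/38840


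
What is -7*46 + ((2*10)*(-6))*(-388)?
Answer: 46238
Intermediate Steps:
-7*46 + ((2*10)*(-6))*(-388) = -322 + (20*(-6))*(-388) = -322 - 120*(-388) = -322 + 46560 = 46238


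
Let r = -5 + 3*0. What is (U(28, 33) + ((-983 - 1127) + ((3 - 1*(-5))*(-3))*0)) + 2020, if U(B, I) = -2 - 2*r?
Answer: -82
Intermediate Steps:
r = -5 (r = -5 + 0 = -5)
U(B, I) = 8 (U(B, I) = -2 - 2*(-5) = -2 + 10 = 8)
(U(28, 33) + ((-983 - 1127) + ((3 - 1*(-5))*(-3))*0)) + 2020 = (8 + ((-983 - 1127) + ((3 - 1*(-5))*(-3))*0)) + 2020 = (8 + (-2110 + ((3 + 5)*(-3))*0)) + 2020 = (8 + (-2110 + (8*(-3))*0)) + 2020 = (8 + (-2110 - 24*0)) + 2020 = (8 + (-2110 + 0)) + 2020 = (8 - 2110) + 2020 = -2102 + 2020 = -82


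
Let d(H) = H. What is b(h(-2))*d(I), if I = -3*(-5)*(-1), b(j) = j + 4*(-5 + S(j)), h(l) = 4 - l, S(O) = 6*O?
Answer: -1950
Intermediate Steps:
b(j) = -20 + 25*j (b(j) = j + 4*(-5 + 6*j) = j + (-20 + 24*j) = -20 + 25*j)
I = -15 (I = 15*(-1) = -15)
b(h(-2))*d(I) = (-20 + 25*(4 - 1*(-2)))*(-15) = (-20 + 25*(4 + 2))*(-15) = (-20 + 25*6)*(-15) = (-20 + 150)*(-15) = 130*(-15) = -1950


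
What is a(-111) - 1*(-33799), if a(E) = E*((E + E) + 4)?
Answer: 57997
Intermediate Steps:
a(E) = E*(4 + 2*E) (a(E) = E*(2*E + 4) = E*(4 + 2*E))
a(-111) - 1*(-33799) = 2*(-111)*(2 - 111) - 1*(-33799) = 2*(-111)*(-109) + 33799 = 24198 + 33799 = 57997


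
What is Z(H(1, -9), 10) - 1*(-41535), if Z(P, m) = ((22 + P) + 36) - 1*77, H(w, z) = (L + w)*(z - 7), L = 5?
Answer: 41420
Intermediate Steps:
H(w, z) = (-7 + z)*(5 + w) (H(w, z) = (5 + w)*(z - 7) = (5 + w)*(-7 + z) = (-7 + z)*(5 + w))
Z(P, m) = -19 + P (Z(P, m) = (58 + P) - 77 = -19 + P)
Z(H(1, -9), 10) - 1*(-41535) = (-19 + (-35 - 7*1 + 5*(-9) + 1*(-9))) - 1*(-41535) = (-19 + (-35 - 7 - 45 - 9)) + 41535 = (-19 - 96) + 41535 = -115 + 41535 = 41420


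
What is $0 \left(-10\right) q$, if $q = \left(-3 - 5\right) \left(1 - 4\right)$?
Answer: $0$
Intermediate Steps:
$q = 24$ ($q = \left(-8\right) \left(-3\right) = 24$)
$0 \left(-10\right) q = 0 \left(-10\right) 24 = 0 \cdot 24 = 0$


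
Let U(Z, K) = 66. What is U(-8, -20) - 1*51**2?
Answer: -2535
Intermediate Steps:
U(-8, -20) - 1*51**2 = 66 - 1*51**2 = 66 - 1*2601 = 66 - 2601 = -2535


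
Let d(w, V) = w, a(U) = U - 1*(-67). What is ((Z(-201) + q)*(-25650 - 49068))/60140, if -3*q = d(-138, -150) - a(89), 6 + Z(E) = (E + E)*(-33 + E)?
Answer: -351772344/3007 ≈ -1.1698e+5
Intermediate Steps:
a(U) = 67 + U (a(U) = U + 67 = 67 + U)
Z(E) = -6 + 2*E*(-33 + E) (Z(E) = -6 + (E + E)*(-33 + E) = -6 + (2*E)*(-33 + E) = -6 + 2*E*(-33 + E))
q = 98 (q = -(-138 - (67 + 89))/3 = -(-138 - 1*156)/3 = -(-138 - 156)/3 = -⅓*(-294) = 98)
((Z(-201) + q)*(-25650 - 49068))/60140 = (((-6 - 66*(-201) + 2*(-201)²) + 98)*(-25650 - 49068))/60140 = (((-6 + 13266 + 2*40401) + 98)*(-74718))*(1/60140) = (((-6 + 13266 + 80802) + 98)*(-74718))*(1/60140) = ((94062 + 98)*(-74718))*(1/60140) = (94160*(-74718))*(1/60140) = -7035446880*1/60140 = -351772344/3007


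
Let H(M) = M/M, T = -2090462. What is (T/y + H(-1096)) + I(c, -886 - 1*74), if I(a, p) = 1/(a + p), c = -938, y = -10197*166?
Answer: 326306935/146034018 ≈ 2.2345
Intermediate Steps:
y = -1692702
H(M) = 1
(T/y + H(-1096)) + I(c, -886 - 1*74) = (-2090462/(-1692702) + 1) + 1/(-938 + (-886 - 1*74)) = (-2090462*(-1/1692702) + 1) + 1/(-938 + (-886 - 74)) = (95021/76941 + 1) + 1/(-938 - 960) = 171962/76941 + 1/(-1898) = 171962/76941 - 1/1898 = 326306935/146034018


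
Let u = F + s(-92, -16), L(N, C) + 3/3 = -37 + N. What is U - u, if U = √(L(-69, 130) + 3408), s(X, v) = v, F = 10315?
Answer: -10299 + √3301 ≈ -10242.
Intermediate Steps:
L(N, C) = -38 + N (L(N, C) = -1 + (-37 + N) = -38 + N)
U = √3301 (U = √((-38 - 69) + 3408) = √(-107 + 3408) = √3301 ≈ 57.454)
u = 10299 (u = 10315 - 16 = 10299)
U - u = √3301 - 1*10299 = √3301 - 10299 = -10299 + √3301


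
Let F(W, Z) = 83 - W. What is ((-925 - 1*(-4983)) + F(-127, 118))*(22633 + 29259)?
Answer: 221475056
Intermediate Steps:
((-925 - 1*(-4983)) + F(-127, 118))*(22633 + 29259) = ((-925 - 1*(-4983)) + (83 - 1*(-127)))*(22633 + 29259) = ((-925 + 4983) + (83 + 127))*51892 = (4058 + 210)*51892 = 4268*51892 = 221475056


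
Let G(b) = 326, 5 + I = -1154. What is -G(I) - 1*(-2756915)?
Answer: 2756589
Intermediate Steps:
I = -1159 (I = -5 - 1154 = -1159)
-G(I) - 1*(-2756915) = -1*326 - 1*(-2756915) = -326 + 2756915 = 2756589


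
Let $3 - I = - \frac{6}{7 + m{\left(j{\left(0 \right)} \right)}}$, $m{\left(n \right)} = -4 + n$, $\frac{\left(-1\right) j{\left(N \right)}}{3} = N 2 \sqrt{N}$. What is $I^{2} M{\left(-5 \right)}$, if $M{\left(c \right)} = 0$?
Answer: $0$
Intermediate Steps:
$j{\left(N \right)} = - 6 N^{\frac{3}{2}}$ ($j{\left(N \right)} = - 3 N 2 \sqrt{N} = - 3 \cdot 2 N \sqrt{N} = - 3 \cdot 2 N^{\frac{3}{2}} = - 6 N^{\frac{3}{2}}$)
$I = 5$ ($I = 3 - - \frac{6}{7 - \left(4 + 6 \cdot 0^{\frac{3}{2}}\right)} = 3 - - \frac{6}{7 - 4} = 3 - - \frac{6}{3} = 3 - \left(-6\right) \frac{1}{3} = 3 - -2 = 3 + 2 = 5$)
$I^{2} M{\left(-5 \right)} = 5^{2} \cdot 0 = 25 \cdot 0 = 0$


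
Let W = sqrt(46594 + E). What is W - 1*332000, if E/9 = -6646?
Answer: -332000 + 2*I*sqrt(3305) ≈ -3.32e+5 + 114.98*I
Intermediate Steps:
E = -59814 (E = 9*(-6646) = -59814)
W = 2*I*sqrt(3305) (W = sqrt(46594 - 59814) = sqrt(-13220) = 2*I*sqrt(3305) ≈ 114.98*I)
W - 1*332000 = 2*I*sqrt(3305) - 1*332000 = 2*I*sqrt(3305) - 332000 = -332000 + 2*I*sqrt(3305)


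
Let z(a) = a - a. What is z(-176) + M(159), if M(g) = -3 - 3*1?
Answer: -6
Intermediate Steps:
z(a) = 0
M(g) = -6 (M(g) = -3 - 3 = -6)
z(-176) + M(159) = 0 - 6 = -6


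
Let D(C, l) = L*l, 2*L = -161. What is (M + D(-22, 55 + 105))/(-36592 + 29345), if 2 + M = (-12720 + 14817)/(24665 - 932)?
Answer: 33969601/19110339 ≈ 1.7776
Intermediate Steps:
L = -161/2 (L = (½)*(-161) = -161/2 ≈ -80.500)
D(C, l) = -161*l/2
M = -5041/2637 (M = -2 + (-12720 + 14817)/(24665 - 932) = -2 + 2097/23733 = -2 + 2097*(1/23733) = -2 + 233/2637 = -5041/2637 ≈ -1.9116)
(M + D(-22, 55 + 105))/(-36592 + 29345) = (-5041/2637 - 161*(55 + 105)/2)/(-36592 + 29345) = (-5041/2637 - 161/2*160)/(-7247) = (-5041/2637 - 12880)*(-1/7247) = -33969601/2637*(-1/7247) = 33969601/19110339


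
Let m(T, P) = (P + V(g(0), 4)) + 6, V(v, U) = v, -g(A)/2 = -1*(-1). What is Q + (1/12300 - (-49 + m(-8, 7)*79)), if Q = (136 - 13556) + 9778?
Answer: -54882599/12300 ≈ -4462.0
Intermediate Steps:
g(A) = -2 (g(A) = -(-2)*(-1) = -2*1 = -2)
m(T, P) = 4 + P (m(T, P) = (P - 2) + 6 = (-2 + P) + 6 = 4 + P)
Q = -3642 (Q = -13420 + 9778 = -3642)
Q + (1/12300 - (-49 + m(-8, 7)*79)) = -3642 + (1/12300 - (-49 + (4 + 7)*79)) = -3642 + (1/12300 - (-49 + 11*79)) = -3642 + (1/12300 - (-49 + 869)) = -3642 + (1/12300 - 1*820) = -3642 + (1/12300 - 820) = -3642 - 10085999/12300 = -54882599/12300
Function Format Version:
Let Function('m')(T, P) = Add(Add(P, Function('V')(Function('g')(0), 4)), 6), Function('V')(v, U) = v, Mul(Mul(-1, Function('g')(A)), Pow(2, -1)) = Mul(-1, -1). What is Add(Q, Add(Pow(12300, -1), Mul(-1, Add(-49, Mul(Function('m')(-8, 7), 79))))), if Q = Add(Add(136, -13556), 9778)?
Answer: Rational(-54882599, 12300) ≈ -4462.0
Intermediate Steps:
Function('g')(A) = -2 (Function('g')(A) = Mul(-2, Mul(-1, -1)) = Mul(-2, 1) = -2)
Function('m')(T, P) = Add(4, P) (Function('m')(T, P) = Add(Add(P, -2), 6) = Add(Add(-2, P), 6) = Add(4, P))
Q = -3642 (Q = Add(-13420, 9778) = -3642)
Add(Q, Add(Pow(12300, -1), Mul(-1, Add(-49, Mul(Function('m')(-8, 7), 79))))) = Add(-3642, Add(Pow(12300, -1), Mul(-1, Add(-49, Mul(Add(4, 7), 79))))) = Add(-3642, Add(Rational(1, 12300), Mul(-1, Add(-49, Mul(11, 79))))) = Add(-3642, Add(Rational(1, 12300), Mul(-1, Add(-49, 869)))) = Add(-3642, Add(Rational(1, 12300), Mul(-1, 820))) = Add(-3642, Add(Rational(1, 12300), -820)) = Add(-3642, Rational(-10085999, 12300)) = Rational(-54882599, 12300)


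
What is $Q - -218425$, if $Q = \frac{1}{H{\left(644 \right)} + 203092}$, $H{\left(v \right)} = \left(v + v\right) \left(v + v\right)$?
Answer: $\frac{406715213301}{1862036} \approx 2.1843 \cdot 10^{5}$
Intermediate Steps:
$H{\left(v \right)} = 4 v^{2}$ ($H{\left(v \right)} = 2 v 2 v = 4 v^{2}$)
$Q = \frac{1}{1862036}$ ($Q = \frac{1}{4 \cdot 644^{2} + 203092} = \frac{1}{4 \cdot 414736 + 203092} = \frac{1}{1658944 + 203092} = \frac{1}{1862036} \approx 5.3705 \cdot 10^{-7}$)
$Q - -218425 = \frac{1}{1862036} - -218425 = \frac{1}{1862036} + 218425 = \frac{406715213301}{1862036}$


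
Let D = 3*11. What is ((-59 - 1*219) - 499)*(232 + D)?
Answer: -205905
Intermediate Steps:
D = 33
((-59 - 1*219) - 499)*(232 + D) = ((-59 - 1*219) - 499)*(232 + 33) = ((-59 - 219) - 499)*265 = (-278 - 499)*265 = -777*265 = -205905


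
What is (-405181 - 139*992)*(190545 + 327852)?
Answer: -281525340393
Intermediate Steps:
(-405181 - 139*992)*(190545 + 327852) = (-405181 - 137888)*518397 = -543069*518397 = -281525340393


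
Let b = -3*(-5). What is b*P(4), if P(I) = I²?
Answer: 240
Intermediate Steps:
b = 15
b*P(4) = 15*4² = 15*16 = 240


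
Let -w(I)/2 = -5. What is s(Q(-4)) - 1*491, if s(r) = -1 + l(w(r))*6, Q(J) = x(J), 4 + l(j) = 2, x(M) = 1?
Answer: -504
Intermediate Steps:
w(I) = 10 (w(I) = -2*(-5) = 10)
l(j) = -2 (l(j) = -4 + 2 = -2)
Q(J) = 1
s(r) = -13 (s(r) = -1 - 2*6 = -1 - 12 = -13)
s(Q(-4)) - 1*491 = -13 - 1*491 = -13 - 491 = -504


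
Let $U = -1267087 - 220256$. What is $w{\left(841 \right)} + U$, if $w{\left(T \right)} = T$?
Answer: $-1486502$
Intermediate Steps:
$U = -1487343$
$w{\left(841 \right)} + U = 841 - 1487343 = -1486502$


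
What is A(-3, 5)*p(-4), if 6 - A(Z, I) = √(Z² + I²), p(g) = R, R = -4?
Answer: -24 + 4*√34 ≈ -0.67619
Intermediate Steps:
p(g) = -4
A(Z, I) = 6 - √(I² + Z²) (A(Z, I) = 6 - √(Z² + I²) = 6 - √(I² + Z²))
A(-3, 5)*p(-4) = (6 - √(5² + (-3)²))*(-4) = (6 - √(25 + 9))*(-4) = (6 - √34)*(-4) = -24 + 4*√34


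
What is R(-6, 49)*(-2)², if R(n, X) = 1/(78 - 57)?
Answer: 4/21 ≈ 0.19048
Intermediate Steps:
R(n, X) = 1/21
R(-6, 49)*(-2)² = (1/21)*(-2)² = (1/21)*4 = 4/21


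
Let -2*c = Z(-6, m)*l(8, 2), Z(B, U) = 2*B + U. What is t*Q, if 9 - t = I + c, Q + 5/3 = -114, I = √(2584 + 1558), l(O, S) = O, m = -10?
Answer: 27413/3 + 347*√4142/3 ≈ 16582.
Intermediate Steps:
Z(B, U) = U + 2*B
I = √4142 ≈ 64.358
c = 88 (c = -(-10 + 2*(-6))*8/2 = -(-10 - 12)*8/2 = -(-11)*8 = -½*(-176) = 88)
Q = -347/3 (Q = -5/3 - 114 = -347/3 ≈ -115.67)
t = -79 - √4142 (t = 9 - (√4142 + 88) = 9 - (88 + √4142) = 9 + (-88 - √4142) = -79 - √4142 ≈ -143.36)
t*Q = (-79 - √4142)*(-347/3) = 27413/3 + 347*√4142/3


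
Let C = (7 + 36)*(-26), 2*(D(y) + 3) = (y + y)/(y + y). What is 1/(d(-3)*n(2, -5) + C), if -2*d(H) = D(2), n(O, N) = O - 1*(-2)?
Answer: -1/1113 ≈ -0.00089847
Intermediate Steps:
n(O, N) = 2 + O (n(O, N) = O + 2 = 2 + O)
D(y) = -5/2 (D(y) = -3 + ((y + y)/(y + y))/2 = -3 + ((2*y)/((2*y)))/2 = -3 + ((2*y)*(1/(2*y)))/2 = -3 + (½)*1 = -3 + ½ = -5/2)
C = -1118 (C = 43*(-26) = -1118)
d(H) = 5/4 (d(H) = -½*(-5/2) = 5/4)
1/(d(-3)*n(2, -5) + C) = 1/(5*(2 + 2)/4 - 1118) = 1/((5/4)*4 - 1118) = 1/(5 - 1118) = 1/(-1113) = -1/1113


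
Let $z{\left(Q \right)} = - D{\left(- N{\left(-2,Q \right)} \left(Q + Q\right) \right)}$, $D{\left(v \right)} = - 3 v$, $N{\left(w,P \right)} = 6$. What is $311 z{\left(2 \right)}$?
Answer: $-22392$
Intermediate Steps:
$z{\left(Q \right)} = - 36 Q$ ($z{\left(Q \right)} = - \left(-3\right) \left(- 6 \left(Q + Q\right)\right) = - \left(-3\right) \left(- 6 \cdot 2 Q\right) = - \left(-3\right) \left(- 12 Q\right) = - 36 Q$)
$311 z{\left(2 \right)} = 311 \left(\left(-36\right) 2\right) = 311 \left(-72\right) = -22392$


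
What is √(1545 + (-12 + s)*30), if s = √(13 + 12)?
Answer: √1335 ≈ 36.538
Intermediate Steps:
s = 5 (s = √25 = 5)
√(1545 + (-12 + s)*30) = √(1545 + (-12 + 5)*30) = √(1545 - 7*30) = √(1545 - 210) = √1335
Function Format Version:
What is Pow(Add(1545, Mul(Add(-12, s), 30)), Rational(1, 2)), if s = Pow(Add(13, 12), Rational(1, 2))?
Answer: Pow(1335, Rational(1, 2)) ≈ 36.538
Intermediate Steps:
s = 5 (s = Pow(25, Rational(1, 2)) = 5)
Pow(Add(1545, Mul(Add(-12, s), 30)), Rational(1, 2)) = Pow(Add(1545, Mul(Add(-12, 5), 30)), Rational(1, 2)) = Pow(Add(1545, Mul(-7, 30)), Rational(1, 2)) = Pow(Add(1545, -210), Rational(1, 2)) = Pow(1335, Rational(1, 2))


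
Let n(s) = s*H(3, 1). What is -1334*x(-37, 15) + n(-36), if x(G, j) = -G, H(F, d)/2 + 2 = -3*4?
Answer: -48350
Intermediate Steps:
H(F, d) = -28 (H(F, d) = -4 + 2*(-3*4) = -4 + 2*(-12) = -4 - 24 = -28)
n(s) = -28*s (n(s) = s*(-28) = -28*s)
-1334*x(-37, 15) + n(-36) = -(-1334)*(-37) - 28*(-36) = -1334*37 + 1008 = -49358 + 1008 = -48350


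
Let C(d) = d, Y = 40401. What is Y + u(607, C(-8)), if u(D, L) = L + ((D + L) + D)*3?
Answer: 44011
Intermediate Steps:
u(D, L) = 4*L + 6*D (u(D, L) = L + (L + 2*D)*3 = L + (3*L + 6*D) = 4*L + 6*D)
Y + u(607, C(-8)) = 40401 + (4*(-8) + 6*607) = 40401 + (-32 + 3642) = 40401 + 3610 = 44011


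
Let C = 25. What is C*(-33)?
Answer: -825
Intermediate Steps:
C*(-33) = 25*(-33) = -825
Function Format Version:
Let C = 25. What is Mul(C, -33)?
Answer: -825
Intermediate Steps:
Mul(C, -33) = Mul(25, -33) = -825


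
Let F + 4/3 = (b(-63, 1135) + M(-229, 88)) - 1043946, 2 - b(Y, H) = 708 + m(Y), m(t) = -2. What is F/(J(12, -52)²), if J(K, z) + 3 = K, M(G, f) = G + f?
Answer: -3134377/243 ≈ -12899.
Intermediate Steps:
J(K, z) = -3 + K
b(Y, H) = -704 (b(Y, H) = 2 - (708 - 2) = 2 - 1*706 = 2 - 706 = -704)
F = -3134377/3 (F = -4/3 + ((-704 + (-229 + 88)) - 1043946) = -4/3 + ((-704 - 141) - 1043946) = -4/3 + (-845 - 1043946) = -4/3 - 1044791 = -3134377/3 ≈ -1.0448e+6)
F/(J(12, -52)²) = -3134377/(3*(-3 + 12)²) = -3134377/(3*(9²)) = -3134377/3/81 = -3134377/3*1/81 = -3134377/243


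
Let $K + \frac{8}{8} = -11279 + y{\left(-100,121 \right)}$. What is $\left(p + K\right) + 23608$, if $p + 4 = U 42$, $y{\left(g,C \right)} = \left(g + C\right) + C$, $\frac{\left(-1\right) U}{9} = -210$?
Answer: $91846$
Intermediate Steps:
$U = 1890$ ($U = \left(-9\right) \left(-210\right) = 1890$)
$y{\left(g,C \right)} = g + 2 C$ ($y{\left(g,C \right)} = \left(C + g\right) + C = g + 2 C$)
$K = -11138$ ($K = -1 + \left(-11279 + \left(-100 + 2 \cdot 121\right)\right) = -1 + \left(-11279 + \left(-100 + 242\right)\right) = -1 + \left(-11279 + 142\right) = -1 - 11137 = -11138$)
$p = 79376$ ($p = -4 + 1890 \cdot 42 = -4 + 79380 = 79376$)
$\left(p + K\right) + 23608 = \left(79376 - 11138\right) + 23608 = 68238 + 23608 = 91846$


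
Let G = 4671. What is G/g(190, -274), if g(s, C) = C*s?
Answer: -4671/52060 ≈ -0.089723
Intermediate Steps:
G/g(190, -274) = 4671/((-274*190)) = 4671/(-52060) = 4671*(-1/52060) = -4671/52060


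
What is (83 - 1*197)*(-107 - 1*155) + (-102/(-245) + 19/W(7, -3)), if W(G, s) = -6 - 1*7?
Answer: 95126251/3185 ≈ 29867.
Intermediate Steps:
W(G, s) = -13 (W(G, s) = -6 - 7 = -13)
(83 - 1*197)*(-107 - 1*155) + (-102/(-245) + 19/W(7, -3)) = (83 - 1*197)*(-107 - 1*155) + (-102/(-245) + 19/(-13)) = (83 - 197)*(-107 - 155) + (-102*(-1/245) + 19*(-1/13)) = -114*(-262) + (102/245 - 19/13) = 29868 - 3329/3185 = 95126251/3185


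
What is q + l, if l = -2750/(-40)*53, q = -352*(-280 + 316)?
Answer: -36113/4 ≈ -9028.3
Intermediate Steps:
q = -12672 (q = -352*36 = -12672)
l = 14575/4 (l = -2750*(-1)/40*53 = -50*(-11/8)*53 = (275/4)*53 = 14575/4 ≈ 3643.8)
q + l = -12672 + 14575/4 = -36113/4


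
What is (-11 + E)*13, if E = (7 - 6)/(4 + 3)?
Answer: -988/7 ≈ -141.14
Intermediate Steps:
E = 1/7 ≈ 0.14286
(-11 + E)*13 = (-11 + 1/7)*13 = -76/7*13 = -988/7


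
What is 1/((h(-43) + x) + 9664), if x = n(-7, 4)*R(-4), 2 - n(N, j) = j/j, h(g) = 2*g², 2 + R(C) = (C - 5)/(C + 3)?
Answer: 1/13369 ≈ 7.4800e-5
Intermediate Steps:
R(C) = -2 + (-5 + C)/(3 + C) (R(C) = -2 + (C - 5)/(C + 3) = -2 + (-5 + C)/(3 + C))
n(N, j) = 1 (n(N, j) = 2 - j/j = 2 - 1*1 = 2 - 1 = 1)
x = 7 (x = 1*((-11 - 1*(-4))/(3 - 4)) = 1*((-11 + 4)/(-1)) = 1*(-1*(-7)) = 1*7 = 7)
1/((h(-43) + x) + 9664) = 1/((2*(-43)² + 7) + 9664) = 1/((2*1849 + 7) + 9664) = 1/((3698 + 7) + 9664) = 1/(3705 + 9664) = 1/13369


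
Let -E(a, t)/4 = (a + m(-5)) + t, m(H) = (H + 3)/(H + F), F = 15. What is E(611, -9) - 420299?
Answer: -2113531/5 ≈ -4.2271e+5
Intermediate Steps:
m(H) = (3 + H)/(15 + H) (m(H) = (H + 3)/(H + 15) = (3 + H)/(15 + H))
E(a, t) = ⅘ - 4*a - 4*t (E(a, t) = -4*((a + (3 - 5)/(15 - 5)) + t) = -4*((a - 2/10) + t) = -4*((a + (⅒)*(-2)) + t) = -4*((a - ⅕) + t) = -4*((-⅕ + a) + t) = -4*(-⅕ + a + t) = ⅘ - 4*a - 4*t)
E(611, -9) - 420299 = (⅘ - 4*611 - 4*(-9)) - 420299 = (⅘ - 2444 + 36) - 420299 = -12036/5 - 420299 = -2113531/5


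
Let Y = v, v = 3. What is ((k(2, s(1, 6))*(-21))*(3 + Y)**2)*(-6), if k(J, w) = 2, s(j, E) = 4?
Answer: 9072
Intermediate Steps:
Y = 3
((k(2, s(1, 6))*(-21))*(3 + Y)**2)*(-6) = ((2*(-21))*(3 + 3)**2)*(-6) = -42*6**2*(-6) = -42*36*(-6) = -1512*(-6) = 9072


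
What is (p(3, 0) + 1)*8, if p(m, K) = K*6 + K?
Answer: 8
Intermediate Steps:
p(m, K) = 7*K (p(m, K) = 6*K + K = 7*K)
(p(3, 0) + 1)*8 = (7*0 + 1)*8 = (0 + 1)*8 = 1*8 = 8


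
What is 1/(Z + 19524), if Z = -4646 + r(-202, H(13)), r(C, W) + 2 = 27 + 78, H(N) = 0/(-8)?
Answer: 1/14981 ≈ 6.6751e-5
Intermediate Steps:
H(N) = 0 (H(N) = 0*(-⅛) = 0)
r(C, W) = 103 (r(C, W) = -2 + (27 + 78) = -2 + 105 = 103)
Z = -4543 (Z = -4646 + 103 = -4543)
1/(Z + 19524) = 1/(-4543 + 19524) = 1/14981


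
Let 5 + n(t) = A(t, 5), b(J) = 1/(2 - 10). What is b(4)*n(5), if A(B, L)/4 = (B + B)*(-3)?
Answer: 125/8 ≈ 15.625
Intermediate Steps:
b(J) = -⅛ (b(J) = 1/(-8) = -⅛)
A(B, L) = -24*B (A(B, L) = 4*((B + B)*(-3)) = 4*((2*B)*(-3)) = 4*(-6*B) = -24*B)
n(t) = -5 - 24*t
b(4)*n(5) = -(-5 - 24*5)/8 = -(-5 - 120)/8 = -⅛*(-125) = 125/8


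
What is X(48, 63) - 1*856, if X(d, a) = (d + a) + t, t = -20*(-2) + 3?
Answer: -702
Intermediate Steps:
t = 43 (t = -5*(-8) + 3 = 40 + 3 = 43)
X(d, a) = 43 + a + d (X(d, a) = (d + a) + 43 = (a + d) + 43 = 43 + a + d)
X(48, 63) - 1*856 = (43 + 63 + 48) - 1*856 = 154 - 856 = -702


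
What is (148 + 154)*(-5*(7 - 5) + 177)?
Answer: 50434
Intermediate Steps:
(148 + 154)*(-5*(7 - 5) + 177) = 302*(-5*2 + 177) = 302*(-10 + 177) = 302*167 = 50434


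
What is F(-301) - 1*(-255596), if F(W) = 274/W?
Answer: 76934122/301 ≈ 2.5560e+5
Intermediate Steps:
F(-301) - 1*(-255596) = 274/(-301) - 1*(-255596) = 274*(-1/301) + 255596 = -274/301 + 255596 = 76934122/301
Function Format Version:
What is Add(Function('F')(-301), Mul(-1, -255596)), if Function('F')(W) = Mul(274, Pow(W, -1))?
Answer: Rational(76934122, 301) ≈ 2.5560e+5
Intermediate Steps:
Add(Function('F')(-301), Mul(-1, -255596)) = Add(Mul(274, Pow(-301, -1)), Mul(-1, -255596)) = Add(Mul(274, Rational(-1, 301)), 255596) = Add(Rational(-274, 301), 255596) = Rational(76934122, 301)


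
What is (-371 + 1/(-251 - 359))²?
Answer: 51216668721/372100 ≈ 1.3764e+5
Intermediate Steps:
(-371 + 1/(-251 - 359))² = (-371 + 1/(-610))² = (-371 - 1/610)² = (-226311/610)² = 51216668721/372100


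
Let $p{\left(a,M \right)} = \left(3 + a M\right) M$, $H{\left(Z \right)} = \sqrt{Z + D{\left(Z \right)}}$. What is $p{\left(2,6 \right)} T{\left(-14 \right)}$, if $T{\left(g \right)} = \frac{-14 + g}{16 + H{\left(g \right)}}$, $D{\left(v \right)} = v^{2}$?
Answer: $- \frac{20160}{37} + \frac{1260 \sqrt{182}}{37} \approx -85.451$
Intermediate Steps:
$H{\left(Z \right)} = \sqrt{Z + Z^{2}}$
$p{\left(a,M \right)} = M \left(3 + M a\right)$ ($p{\left(a,M \right)} = \left(3 + M a\right) M = M \left(3 + M a\right)$)
$T{\left(g \right)} = \frac{-14 + g}{16 + \sqrt{g \left(1 + g\right)}}$
$p{\left(2,6 \right)} T{\left(-14 \right)} = 6 \left(3 + 6 \cdot 2\right) \frac{-14 - 14}{16 + \sqrt{- 14 \left(1 - 14\right)}} = 6 \left(3 + 12\right) \frac{1}{16 + \sqrt{\left(-14\right) \left(-13\right)}} \left(-28\right) = 6 \cdot 15 \frac{1}{16 + \sqrt{182}} \left(-28\right) = 90 \left(- \frac{28}{16 + \sqrt{182}}\right) = - \frac{2520}{16 + \sqrt{182}}$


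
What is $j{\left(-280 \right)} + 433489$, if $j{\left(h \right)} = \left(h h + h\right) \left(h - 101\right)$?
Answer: $-29330231$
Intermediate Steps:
$j{\left(h \right)} = \left(-101 + h\right) \left(h + h^{2}\right)$ ($j{\left(h \right)} = \left(h^{2} + h\right) \left(-101 + h\right) = \left(h + h^{2}\right) \left(-101 + h\right) = \left(-101 + h\right) \left(h + h^{2}\right)$)
$j{\left(-280 \right)} + 433489 = - 280 \left(-101 + \left(-280\right)^{2} - -28000\right) + 433489 = - 280 \left(-101 + 78400 + 28000\right) + 433489 = \left(-280\right) 106299 + 433489 = -29763720 + 433489 = -29330231$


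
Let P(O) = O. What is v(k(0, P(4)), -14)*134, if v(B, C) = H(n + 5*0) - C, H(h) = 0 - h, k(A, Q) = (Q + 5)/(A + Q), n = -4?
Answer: 2412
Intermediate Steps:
k(A, Q) = (5 + Q)/(A + Q)
H(h) = -h
v(B, C) = 4 - C (v(B, C) = -(-4 + 5*0) - C = -(-4 + 0) - C = -1*(-4) - C = 4 - C)
v(k(0, P(4)), -14)*134 = (4 - 1*(-14))*134 = (4 + 14)*134 = 18*134 = 2412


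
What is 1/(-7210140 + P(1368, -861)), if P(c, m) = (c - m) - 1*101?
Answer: -1/7208012 ≈ -1.3873e-7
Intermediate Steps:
P(c, m) = -101 + c - m (P(c, m) = (c - m) - 101 = -101 + c - m)
1/(-7210140 + P(1368, -861)) = 1/(-7210140 + (-101 + 1368 - 1*(-861))) = 1/(-7210140 + (-101 + 1368 + 861)) = 1/(-7210140 + 2128) = 1/(-7208012) = -1/7208012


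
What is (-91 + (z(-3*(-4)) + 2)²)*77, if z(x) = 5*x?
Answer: 288981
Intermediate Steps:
(-91 + (z(-3*(-4)) + 2)²)*77 = (-91 + (5*(-3*(-4)) + 2)²)*77 = (-91 + (5*12 + 2)²)*77 = (-91 + (60 + 2)²)*77 = (-91 + 62²)*77 = (-91 + 3844)*77 = 3753*77 = 288981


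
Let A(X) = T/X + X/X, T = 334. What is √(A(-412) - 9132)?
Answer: 3*I*√43057502/206 ≈ 95.561*I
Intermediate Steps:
A(X) = 1 + 334/X (A(X) = 334/X + X/X = 334/X + 1 = 1 + 334/X)
√(A(-412) - 9132) = √((334 - 412)/(-412) - 9132) = √(-1/412*(-78) - 9132) = √(39/206 - 9132) = √(-1881153/206) = 3*I*√43057502/206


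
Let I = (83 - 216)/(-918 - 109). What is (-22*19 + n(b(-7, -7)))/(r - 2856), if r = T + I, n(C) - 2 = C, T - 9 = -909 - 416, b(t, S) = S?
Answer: 434421/4284511 ≈ 0.10139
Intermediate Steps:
T = -1316 (T = 9 + (-909 - 416) = 9 - 1325 = -1316)
n(C) = 2 + C
I = 133/1027 (I = -133/(-1027) = -133*(-1/1027) = 133/1027 ≈ 0.12950)
r = -1351399/1027 (r = -1316 + 133/1027 = -1351399/1027 ≈ -1315.9)
(-22*19 + n(b(-7, -7)))/(r - 2856) = (-22*19 + (2 - 7))/(-1351399/1027 - 2856) = (-418 - 5)/(-4284511/1027) = -423*(-1027/4284511) = 434421/4284511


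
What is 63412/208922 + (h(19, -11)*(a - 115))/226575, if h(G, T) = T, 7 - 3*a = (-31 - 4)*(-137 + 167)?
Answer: 20733222298/71004753225 ≈ 0.29200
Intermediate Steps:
a = 1057/3 (a = 7/3 - (-31 - 4)*(-137 + 167)/3 = 7/3 - (-35)*30/3 = 7/3 - ⅓*(-1050) = 7/3 + 350 = 1057/3 ≈ 352.33)
63412/208922 + (h(19, -11)*(a - 115))/226575 = 63412/208922 - 11*(1057/3 - 115)/226575 = 63412*(1/208922) - 11*712/3*(1/226575) = 31706/104461 - 7832/3*1/226575 = 31706/104461 - 7832/679725 = 20733222298/71004753225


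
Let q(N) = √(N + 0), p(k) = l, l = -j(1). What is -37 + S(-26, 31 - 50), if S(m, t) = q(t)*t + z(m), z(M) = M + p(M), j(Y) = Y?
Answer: -64 - 19*I*√19 ≈ -64.0 - 82.819*I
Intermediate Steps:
l = -1 (l = -1*1 = -1)
p(k) = -1
z(M) = -1 + M (z(M) = M - 1 = -1 + M)
q(N) = √N
S(m, t) = -1 + m + t^(3/2) (S(m, t) = √t*t + (-1 + m) = t^(3/2) + (-1 + m) = -1 + m + t^(3/2))
-37 + S(-26, 31 - 50) = -37 + (-1 - 26 + (31 - 50)^(3/2)) = -37 + (-1 - 26 + (-19)^(3/2)) = -37 + (-1 - 26 - 19*I*√19) = -37 + (-27 - 19*I*√19) = -64 - 19*I*√19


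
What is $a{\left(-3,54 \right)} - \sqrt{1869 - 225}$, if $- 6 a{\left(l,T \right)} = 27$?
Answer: $- \frac{9}{2} - 2 \sqrt{411} \approx -45.046$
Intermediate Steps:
$a{\left(l,T \right)} = - \frac{9}{2}$ ($a{\left(l,T \right)} = \left(- \frac{1}{6}\right) 27 = - \frac{9}{2}$)
$a{\left(-3,54 \right)} - \sqrt{1869 - 225} = - \frac{9}{2} - \sqrt{1869 - 225} = - \frac{9}{2} - \sqrt{1644} = - \frac{9}{2} - 2 \sqrt{411}$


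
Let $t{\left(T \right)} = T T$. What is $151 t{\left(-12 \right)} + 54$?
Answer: $21798$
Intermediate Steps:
$t{\left(T \right)} = T^{2}$
$151 t{\left(-12 \right)} + 54 = 151 \left(-12\right)^{2} + 54 = 151 \cdot 144 + 54 = 21744 + 54 = 21798$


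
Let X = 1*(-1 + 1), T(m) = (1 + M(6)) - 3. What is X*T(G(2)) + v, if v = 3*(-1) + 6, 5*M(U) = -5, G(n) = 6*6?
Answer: 3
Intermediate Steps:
G(n) = 36
M(U) = -1 (M(U) = (⅕)*(-5) = -1)
T(m) = -3 (T(m) = (1 - 1) - 3 = 0 - 3 = -3)
v = 3 (v = -3 + 6 = 3)
X = 0 (X = 1*0 = 0)
X*T(G(2)) + v = 0*(-3) + 3 = 0 + 3 = 3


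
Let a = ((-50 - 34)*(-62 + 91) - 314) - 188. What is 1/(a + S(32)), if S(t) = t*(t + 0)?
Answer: -1/1914 ≈ -0.00052247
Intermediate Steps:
S(t) = t² (S(t) = t*t = t²)
a = -2938 (a = (-84*29 - 314) - 188 = (-2436 - 314) - 188 = -2750 - 188 = -2938)
1/(a + S(32)) = 1/(-2938 + 32²) = 1/(-2938 + 1024) = 1/(-1914) = -1/1914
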